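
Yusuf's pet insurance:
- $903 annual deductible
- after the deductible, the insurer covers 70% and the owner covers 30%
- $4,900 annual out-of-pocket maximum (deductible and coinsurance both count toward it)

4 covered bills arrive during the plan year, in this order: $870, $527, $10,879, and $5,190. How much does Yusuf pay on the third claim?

$3,263.70

Bill 1, $870: all of it applies to the deductible. Cost to owner: $870. OOP to date $870.
Bill 2, $527: deductible takes $33, $494 remains; coinsurance $494 × 30% = $148.20. Owner pays $181.20; OOP now $1,051.20.
Bill 3, $10,879: deductible met; 30% of $10,879 = $3,263.70. Owner pays $3,263.70; OOP now $4,314.90.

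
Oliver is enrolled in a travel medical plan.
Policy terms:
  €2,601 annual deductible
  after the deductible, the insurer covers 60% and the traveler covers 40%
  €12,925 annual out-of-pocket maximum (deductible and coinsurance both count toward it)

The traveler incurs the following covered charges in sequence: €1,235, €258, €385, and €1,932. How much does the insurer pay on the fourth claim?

€725.40

Claim 1 — €1,235: fully absorbed by the deductible. Traveler owes €1,235 (running OOP €1,235). Plan pays €1,235 − €1,235 = €0.
Claim 2 — €258: entire amount goes to the deductible. Cost to traveler: €258. OOP to date €1,493. Plan pays €258 − €258 = €0.
Claim 3 — €385: all of it applies to the deductible. Cost to traveler: €385. OOP to date €1,878. Plan pays €385 − €385 = €0.
Claim 4 — €1,932: €723 finishes the deductible; €1,209 goes to coinsurance; coinsurance €1,209 × 40% = €483.60. Traveler owes €1,206.60 (running OOP €3,084.60). Plan pays €1,932 − €1,206.60 = €725.40.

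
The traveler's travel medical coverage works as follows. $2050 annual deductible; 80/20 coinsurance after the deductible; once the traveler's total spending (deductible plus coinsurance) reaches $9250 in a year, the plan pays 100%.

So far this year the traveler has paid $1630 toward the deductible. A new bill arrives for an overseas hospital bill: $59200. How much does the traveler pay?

$7620

Remaining deductible: $2050 − $1630 = $420.
That leaves $59200 − $420 = $58780 for coinsurance.
20% of $58780 = $11756 falls to the traveler.
So the traveler owes $420 + $11756 = $12176 before any cap.
Year-to-date out-of-pocket would reach $1630 + $12176 = $13806, above the $9250 maximum, so the traveler pays only $9250 − $1630 = $7620.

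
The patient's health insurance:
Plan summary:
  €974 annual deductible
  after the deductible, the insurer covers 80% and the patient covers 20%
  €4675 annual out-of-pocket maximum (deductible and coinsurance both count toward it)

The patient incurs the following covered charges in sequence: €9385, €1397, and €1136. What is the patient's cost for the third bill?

#1 (€9385): €974 finishes the deductible; €8411 goes to coinsurance; coinsurance €8411 × 20% = €1682.20. Cost to patient: €2656.20. OOP to date €2656.20.
#2 (€1397): deductible met; 20% of €1397 = €279.40. Patient pays €279.40; OOP now €2935.60.
#3 (€1136): 20% coinsurance on €1136 = €227.20. Patient pays €227.20; OOP now €3162.80.

€227.20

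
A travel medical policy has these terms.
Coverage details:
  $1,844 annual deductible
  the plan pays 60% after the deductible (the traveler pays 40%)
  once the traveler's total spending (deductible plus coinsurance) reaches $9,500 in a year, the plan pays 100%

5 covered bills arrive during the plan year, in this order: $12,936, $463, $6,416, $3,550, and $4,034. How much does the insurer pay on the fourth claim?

$3,082.40

Bill 1, $12,936: $1,844 finishes the deductible; $11,092 goes to coinsurance; 40% of $11,092 = $4,436.80. Traveler owes $6,280.80 (running OOP $6,280.80). Insurer: $12,936 − $6,280.80 = $6,655.20.
Bill 2, $463: deductible met; 40% of $463 = $185.20. Traveler owes $185.20 (running OOP $6,466). Insurer: $463 − $185.20 = $277.80.
Bill 3, $6,416: deductible already satisfied, so traveler's share is 40% × $6,416 = $2,566.40. Traveler owes $2,566.40 (running OOP $9,032.40). Plan pays $6,416 − $2,566.40 = $3,849.60.
Bill 4, $3,550: deductible already satisfied, so traveler's share is 40% × $3,550 = $1,420. OOP would hit $10,452.40 > $9,500, so the cap limits the traveler to $9,500 − $9,032.40 = $467.60. Plan pays $3,550 − $467.60 = $3,082.40.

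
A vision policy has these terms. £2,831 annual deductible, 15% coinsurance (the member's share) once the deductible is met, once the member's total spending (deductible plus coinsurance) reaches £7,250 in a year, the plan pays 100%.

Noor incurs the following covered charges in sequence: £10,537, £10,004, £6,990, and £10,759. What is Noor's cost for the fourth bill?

£714

#1 (£10,537): £2,831 to deductible, leaving £7,706; coinsurance £7,706 × 15% = £1,155.90. Member pays £3,986.90; OOP now £3,986.90.
#2 (£10,004): 15% coinsurance on £10,004 = £1,500.60. Cost to member: £1,500.60. OOP to date £5,487.50.
#3 (£6,990): 15% coinsurance on £6,990 = £1,048.50. Member owes £1,048.50 (running OOP £6,536).
#4 (£10,759): 15% coinsurance on £10,759 = £1,613.85. That would push OOP to £8,149.85, over the £7,250 cap, so member pays £7,250 − £6,536 = £714.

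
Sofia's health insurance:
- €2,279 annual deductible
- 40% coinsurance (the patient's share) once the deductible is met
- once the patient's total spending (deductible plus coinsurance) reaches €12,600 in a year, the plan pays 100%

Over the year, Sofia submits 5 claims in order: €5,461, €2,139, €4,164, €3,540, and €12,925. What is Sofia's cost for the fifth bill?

€5,111

#1 (€5,461): €2,279 to deductible, leaving €3,182; patient's 40% is €1,272.80. Patient pays €3,551.80; OOP now €3,551.80.
#2 (€2,139): deductible already satisfied, so patient's share is 40% × €2,139 = €855.60. Patient owes €855.60 (running OOP €4,407.40).
#3 (€4,164): deductible already satisfied, so patient's share is 40% × €4,164 = €1,665.60. Patient owes €1,665.60 (running OOP €6,073).
#4 (€3,540): deductible met; 40% of €3,540 = €1,416. Patient owes €1,416 (running OOP €7,489).
#5 (€12,925): 40% coinsurance on €12,925 = €5,170. OOP would hit €12,659 > €12,600, so the cap limits the patient to €12,600 − €7,489 = €5,111.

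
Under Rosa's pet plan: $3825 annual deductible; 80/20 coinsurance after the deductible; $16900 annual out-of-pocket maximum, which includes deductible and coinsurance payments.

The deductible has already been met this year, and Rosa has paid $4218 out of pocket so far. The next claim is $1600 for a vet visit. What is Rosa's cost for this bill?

$320

With the deductible met, the entire $1600 is subject to coinsurance.
Coinsurance: $1600 × 20% = $320.
Total out-of-pocket so far would be $4218 + $320 = $4538, below the $16900 cap — no reduction.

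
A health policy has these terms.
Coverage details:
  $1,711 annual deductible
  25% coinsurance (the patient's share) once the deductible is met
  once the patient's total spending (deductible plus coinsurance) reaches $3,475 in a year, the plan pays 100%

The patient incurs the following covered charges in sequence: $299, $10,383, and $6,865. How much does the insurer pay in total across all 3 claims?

Bill 1, $299: fully absorbed by the deductible. Patient pays $299; OOP now $299. Plan pays $299 − $299 = $0.
Bill 2, $10,383: deductible takes $1,412, $8,971 remains; coinsurance $8,971 × 25% = $2,242.75. Deductible plus coinsurance: $1,412 + $2,242.75 = $3,654.75. OOP would hit $3,953.75 > $3,475, so the cap limits the patient to $3,475 − $299 = $3,176. Insurer: $10,383 − $3,176 = $7,207.
Bill 3, $6,865: deductible already satisfied, so patient's share is 25% × $6,865 = $1,716.25. OOP would hit $5,191.25 > $3,475, so the cap limits the patient to $3,475 − $3,475 = $0. Plan pays $6,865 − $0 = $6,865.
Insurer total = bills − patient's total = $17,547 − $3,475 = $14,072.

$14,072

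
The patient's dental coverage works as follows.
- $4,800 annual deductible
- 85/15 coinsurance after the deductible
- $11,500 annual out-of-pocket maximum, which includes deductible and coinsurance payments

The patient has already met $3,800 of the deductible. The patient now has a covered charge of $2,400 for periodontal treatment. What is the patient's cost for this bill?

Remaining deductible: $4,800 − $3,800 = $1,000.
After the $1,000 deductible portion, $2,400 − $1,000 = $1,400 is subject to coinsurance.
Coinsurance: $1,400 × 15% = $210.
So the patient owes $1,000 + $210 = $1,210 before any cap.
Total out-of-pocket so far would be $3,800 + $1,210 = $5,010, below the $11,500 cap — no reduction.

$1,210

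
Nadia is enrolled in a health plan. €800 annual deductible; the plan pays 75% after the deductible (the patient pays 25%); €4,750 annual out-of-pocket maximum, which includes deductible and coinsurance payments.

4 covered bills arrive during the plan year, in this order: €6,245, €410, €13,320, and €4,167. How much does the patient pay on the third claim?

€2,486.25

Bill 1, €6,245: €800 to deductible, leaving €5,445; patient's 25% is €1,361.25. Patient owes €2,161.25 (running OOP €2,161.25).
Bill 2, €410: deductible met; 25% of €410 = €102.50. Patient pays €102.50; OOP now €2,263.75.
Bill 3, €13,320: deductible already satisfied, so patient's share is 25% × €13,320 = €3,330. That would push OOP to €5,593.75, over the €4,750 cap, so patient pays €4,750 − €2,263.75 = €2,486.25.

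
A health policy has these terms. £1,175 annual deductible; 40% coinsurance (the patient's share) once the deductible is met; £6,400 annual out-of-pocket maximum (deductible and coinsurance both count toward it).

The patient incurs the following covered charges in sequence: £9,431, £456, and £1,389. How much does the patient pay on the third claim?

£555.60

Claim 1 — £9,431: £1,175 to deductible, leaving £8,256; patient's 40% is £3,302.40. Cost to patient: £4,477.40. OOP to date £4,477.40.
Claim 2 — £456: 40% coinsurance on £456 = £182.40. Patient owes £182.40 (running OOP £4,659.80).
Claim 3 — £1,389: deductible already satisfied, so patient's share is 40% × £1,389 = £555.60. Patient pays £555.60; OOP now £5,215.40.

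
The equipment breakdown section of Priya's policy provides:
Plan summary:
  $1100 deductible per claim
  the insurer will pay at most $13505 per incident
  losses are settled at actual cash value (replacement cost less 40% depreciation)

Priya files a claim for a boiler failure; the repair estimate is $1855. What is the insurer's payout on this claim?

Actual cash value after 40% depreciation: $1855 × 60% = $1113.
Less the $1100 deductible: $1113 − $1100 = $13.
$13 ≤ $13505, so the limit doesn't bind; insurer pays $13.

$13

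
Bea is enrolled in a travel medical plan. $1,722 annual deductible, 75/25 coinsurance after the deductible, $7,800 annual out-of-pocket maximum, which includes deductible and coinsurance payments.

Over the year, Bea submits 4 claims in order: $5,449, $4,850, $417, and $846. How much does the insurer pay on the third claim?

#1 ($5,449): deductible takes $1,722, $3,727 remains; 25% of $3,727 = $931.75. Traveler owes $2,653.75 (running OOP $2,653.75). Plan pays $5,449 − $2,653.75 = $2,795.25.
#2 ($4,850): deductible met; 25% of $4,850 = $1,212.50. Cost to traveler: $1,212.50. OOP to date $3,866.25. Plan pays $4,850 − $1,212.50 = $3,637.50.
#3 ($417): 25% coinsurance on $417 = $104.25. Traveler pays $104.25; OOP now $3,970.50. Insurer: $417 − $104.25 = $312.75.

$312.75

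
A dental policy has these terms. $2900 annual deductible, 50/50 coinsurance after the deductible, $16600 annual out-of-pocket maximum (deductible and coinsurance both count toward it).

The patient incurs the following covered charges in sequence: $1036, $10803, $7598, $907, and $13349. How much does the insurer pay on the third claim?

$3799

Claim 1 ($1036): all of it applies to the deductible. Cost to patient: $1036. OOP to date $1036. Plan pays $1036 − $1036 = $0.
Claim 2 ($10803): $1864 to deductible, leaving $8939; patient's 50% is $4469.50. Patient owes $6333.50 (running OOP $7369.50). Insurer: $10803 − $6333.50 = $4469.50.
Claim 3 ($7598): deductible met; 50% of $7598 = $3799. Patient owes $3799 (running OOP $11168.50). Insurer: $7598 − $3799 = $3799.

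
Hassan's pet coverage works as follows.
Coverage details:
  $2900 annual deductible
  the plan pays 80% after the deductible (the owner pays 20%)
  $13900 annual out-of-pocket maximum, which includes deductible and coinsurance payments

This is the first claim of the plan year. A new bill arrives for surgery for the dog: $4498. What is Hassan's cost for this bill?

Deductible not yet touched, so the first $2900 of the bill goes to the deductible.
That leaves $4498 − $2900 = $1598 for coinsurance.
Owner's 20% share of $1598 is $319.60.
Owner responsibility before any cap: $2900 + $319.60 = $3219.60.
Cumulative spending $0 + $3219.60 = $3219.60 stays under the $13900 maximum.

$3219.60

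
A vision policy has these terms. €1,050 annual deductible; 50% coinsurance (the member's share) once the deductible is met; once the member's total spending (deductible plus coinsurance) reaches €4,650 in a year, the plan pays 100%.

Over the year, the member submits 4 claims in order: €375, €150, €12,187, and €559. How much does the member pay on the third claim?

€4,125

Claim 1 — €375: all of it applies to the deductible. Member pays €375; OOP now €375.
Claim 2 — €150: all of it applies to the deductible. Member pays €150; OOP now €525.
Claim 3 — €12,187: deductible takes €525, €11,662 remains; 50% of €11,662 = €5,831. Claim cost before the cap: €525 + €5,831 = €6,356. OOP would hit €6,881 > €4,650, so the cap limits the member to €4,650 − €525 = €4,125.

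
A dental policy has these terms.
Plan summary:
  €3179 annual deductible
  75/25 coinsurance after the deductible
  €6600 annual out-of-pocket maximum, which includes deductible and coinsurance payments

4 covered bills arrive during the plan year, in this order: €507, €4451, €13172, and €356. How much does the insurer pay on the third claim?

€10195.75

#1 (€507): fully absorbed by the deductible. Patient owes €507 (running OOP €507). Plan pays €507 − €507 = €0.
#2 (€4451): €2672 to deductible, leaving €1779; coinsurance €1779 × 25% = €444.75. Cost to patient: €3116.75. OOP to date €3623.75. Plan pays €4451 − €3116.75 = €1334.25.
#3 (€13172): 25% coinsurance on €13172 = €3293. That would push OOP to €6916.75, over the €6600 cap, so patient pays €6600 − €3623.75 = €2976.25. Plan pays €13172 − €2976.25 = €10195.75.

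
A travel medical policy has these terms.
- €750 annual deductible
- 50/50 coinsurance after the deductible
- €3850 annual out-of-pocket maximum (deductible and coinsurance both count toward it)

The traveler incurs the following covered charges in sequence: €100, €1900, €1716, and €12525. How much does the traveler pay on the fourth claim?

€1617

Bill 1, €100: all of it applies to the deductible. Traveler pays €100; OOP now €100.
Bill 2, €1900: €650 finishes the deductible; €1250 goes to coinsurance; traveler's 50% is €625. Traveler pays €1275; OOP now €1375.
Bill 3, €1716: 50% coinsurance on €1716 = €858. Cost to traveler: €858. OOP to date €2233.
Bill 4, €12525: deductible met; 50% of €12525 = €6262.50. Adding that to €2233 gives €8495.50, past the €3850 cap; traveler pays only €3850 − €2233 = €1617.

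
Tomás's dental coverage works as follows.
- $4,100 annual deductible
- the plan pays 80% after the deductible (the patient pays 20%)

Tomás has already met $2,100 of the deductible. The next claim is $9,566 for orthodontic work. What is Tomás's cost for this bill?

$3,513.20

$2,100 of the $4,100 deductible is already met, leaving $2,000.
The remaining $7,566 (= $9,566 − $2,000) moves to coinsurance.
Patient's 20% share of $7,566 is $1,513.20.
Patient responsibility: $2,000 + $1,513.20 = $3,513.20.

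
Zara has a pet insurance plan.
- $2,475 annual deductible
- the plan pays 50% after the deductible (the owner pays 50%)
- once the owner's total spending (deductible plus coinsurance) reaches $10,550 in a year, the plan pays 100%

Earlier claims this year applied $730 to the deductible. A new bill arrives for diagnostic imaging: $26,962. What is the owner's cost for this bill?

$9,820

Deductible still to meet: $2,475 − $730 = $1,745.
The remaining $25,217 (= $26,962 − $1,745) moves to coinsurance.
50% of $25,217 = $12,608.50 falls to the owner.
Owner responsibility before any cap: $1,745 + $12,608.50 = $14,353.50.
Year-to-date out-of-pocket would reach $730 + $14,353.50 = $15,083.50, above the $10,550 maximum, so the owner pays only $10,550 − $730 = $9,820.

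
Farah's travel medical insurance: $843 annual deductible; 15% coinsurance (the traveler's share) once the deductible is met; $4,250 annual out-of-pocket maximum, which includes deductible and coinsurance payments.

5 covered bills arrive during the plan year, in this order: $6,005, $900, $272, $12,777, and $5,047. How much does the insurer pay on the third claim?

Claim 1 — $6,005: $843 finishes the deductible; $5,162 goes to coinsurance; traveler's 15% is $774.30. Traveler pays $1,617.30; OOP now $1,617.30. Insurer: $6,005 − $1,617.30 = $4,387.70.
Claim 2 — $900: deductible already satisfied, so traveler's share is 15% × $900 = $135. Traveler owes $135 (running OOP $1,752.30). Insurer: $900 − $135 = $765.
Claim 3 — $272: deductible met; 15% of $272 = $40.80. Traveler pays $40.80; OOP now $1,793.10. Plan pays $272 − $40.80 = $231.20.

$231.20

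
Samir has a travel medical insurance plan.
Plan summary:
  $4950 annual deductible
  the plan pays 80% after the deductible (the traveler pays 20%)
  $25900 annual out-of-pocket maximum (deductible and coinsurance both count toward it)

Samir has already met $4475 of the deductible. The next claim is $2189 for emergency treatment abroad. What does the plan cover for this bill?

$4475 of the $4950 deductible is already met, leaving $475.
After the $475 deductible portion, $2189 − $475 = $1714 is subject to coinsurance.
Traveler's 20% share of $1714 is $342.80.
That puts the traveler's cost at $475 + $342.80 = $817.80 before any cap.
Year-to-date out-of-pocket becomes $4475 + $817.80 = $5292.80, still under the $25900 maximum, so no cap applies.
The plan picks up $2189 − $817.80 = $1371.20.

$1371.20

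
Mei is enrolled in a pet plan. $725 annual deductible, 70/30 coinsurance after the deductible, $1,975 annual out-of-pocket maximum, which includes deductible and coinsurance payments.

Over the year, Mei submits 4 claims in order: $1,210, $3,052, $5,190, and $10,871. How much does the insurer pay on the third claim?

Claim 1 ($1,210): $725 finishes the deductible; $485 goes to coinsurance; 30% of $485 = $145.50. Owner owes $870.50 (running OOP $870.50). Plan pays $1,210 − $870.50 = $339.50.
Claim 2 ($3,052): deductible met; 30% of $3,052 = $915.60. Cost to owner: $915.60. OOP to date $1,786.10. Insurer: $3,052 − $915.60 = $2,136.40.
Claim 3 ($5,190): deductible already satisfied, so owner's share is 30% × $5,190 = $1,557. OOP would hit $3,343.10 > $1,975, so the cap limits the owner to $1,975 − $1,786.10 = $188.90. Insurer: $5,190 − $188.90 = $5,001.10.

$5,001.10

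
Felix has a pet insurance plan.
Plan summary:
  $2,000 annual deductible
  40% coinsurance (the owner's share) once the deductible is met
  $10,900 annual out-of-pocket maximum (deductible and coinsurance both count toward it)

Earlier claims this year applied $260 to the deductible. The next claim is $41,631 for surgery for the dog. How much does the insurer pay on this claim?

Deductible still to meet: $2,000 − $260 = $1,740.
The remaining $39,891 (= $41,631 − $1,740) moves to coinsurance.
Coinsurance: $39,891 × 40% = $15,956.40.
So the owner owes $1,740 + $15,956.40 = $17,696.40 before any cap.
Year-to-date out-of-pocket would reach $260 + $17,696.40 = $17,956.40, above the $10,900 maximum, so the owner pays only $10,900 − $260 = $10,640.
The insurer covers the remainder: $41,631 − $10,640 = $30,991.

$30,991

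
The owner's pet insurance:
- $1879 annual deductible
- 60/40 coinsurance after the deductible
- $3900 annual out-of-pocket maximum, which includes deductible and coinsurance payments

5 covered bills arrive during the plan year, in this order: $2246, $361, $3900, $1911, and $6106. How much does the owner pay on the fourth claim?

$169.80

Claim 1 — $2246: deductible takes $1879, $367 remains; owner's 40% is $146.80. Cost to owner: $2025.80. OOP to date $2025.80.
Claim 2 — $361: 40% coinsurance on $361 = $144.40. Cost to owner: $144.40. OOP to date $2170.20.
Claim 3 — $3900: deductible already satisfied, so owner's share is 40% × $3900 = $1560. Owner owes $1560 (running OOP $3730.20).
Claim 4 — $1911: deductible already satisfied, so owner's share is 40% × $1911 = $764.40. That would push OOP to $4494.60, over the $3900 cap, so owner pays $3900 − $3730.20 = $169.80.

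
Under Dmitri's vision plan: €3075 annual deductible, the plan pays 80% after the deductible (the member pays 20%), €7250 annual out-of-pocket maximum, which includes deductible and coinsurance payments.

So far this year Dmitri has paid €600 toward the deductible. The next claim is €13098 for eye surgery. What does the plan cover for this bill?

€8498.40

Remaining deductible: €3075 − €600 = €2475.
The remaining €10623 (= €13098 − €2475) moves to coinsurance.
Coinsurance: €10623 × 20% = €2124.60.
That puts the member's cost at €2475 + €2124.60 = €4599.60 before any cap.
Cumulative spending €600 + €4599.60 = €5199.60 stays under the €7250 maximum.
Insurer pays the balance: €13098 − €4599.60 = €8498.40.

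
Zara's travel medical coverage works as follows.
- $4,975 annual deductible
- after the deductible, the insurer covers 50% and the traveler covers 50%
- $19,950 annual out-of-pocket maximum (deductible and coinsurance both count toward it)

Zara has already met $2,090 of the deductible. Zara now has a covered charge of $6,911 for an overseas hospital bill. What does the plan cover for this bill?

Remaining deductible: $4,975 − $2,090 = $2,885.
After the $2,885 deductible portion, $6,911 − $2,885 = $4,026 is subject to coinsurance.
50% of $4,026 = $2,013 falls to the traveler.
That puts the traveler's cost at $2,885 + $2,013 = $4,898 before any cap.
Cumulative spending $2,090 + $4,898 = $6,988 stays under the $19,950 maximum.
Insurer pays the balance: $6,911 − $4,898 = $2,013.

$2,013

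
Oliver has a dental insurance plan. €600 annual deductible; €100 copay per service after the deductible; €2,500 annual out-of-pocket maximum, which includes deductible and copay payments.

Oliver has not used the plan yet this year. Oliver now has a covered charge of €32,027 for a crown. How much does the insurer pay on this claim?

Deductible not yet touched, so the first €600 of the bill goes to the deductible.
That leaves €32,027 − €600 = €31,427 for the copay.
Copay on this service: €100.
That puts the patient's cost at €600 + €100 = €700 before any cap.
Total out-of-pocket so far would be €0 + €700 = €700, below the €2,500 cap — no reduction.
Insurer pays the balance: €32,027 − €700 = €31,327.

€31,327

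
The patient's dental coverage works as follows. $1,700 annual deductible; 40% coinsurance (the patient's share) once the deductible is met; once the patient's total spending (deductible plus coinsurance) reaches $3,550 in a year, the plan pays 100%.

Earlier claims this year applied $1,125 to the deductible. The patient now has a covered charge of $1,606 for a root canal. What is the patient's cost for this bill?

Remaining deductible: $1,700 − $1,125 = $575.
That leaves $1,606 − $575 = $1,031 for coinsurance.
40% of $1,031 = $412.40 falls to the patient.
So the patient owes $575 + $412.40 = $987.40 before any cap.
Year-to-date out-of-pocket becomes $1,125 + $987.40 = $2,112.40, still under the $3,550 maximum, so no cap applies.

$987.40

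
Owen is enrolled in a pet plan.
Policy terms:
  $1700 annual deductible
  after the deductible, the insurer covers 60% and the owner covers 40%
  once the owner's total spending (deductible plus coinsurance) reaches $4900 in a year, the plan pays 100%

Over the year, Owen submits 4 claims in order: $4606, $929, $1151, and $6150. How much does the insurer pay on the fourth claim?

Claim 1 ($4606): $1700 finishes the deductible; $2906 goes to coinsurance; owner's 40% is $1162.40. Owner pays $2862.40; OOP now $2862.40. Insurer: $4606 − $2862.40 = $1743.60.
Claim 2 ($929): deductible already satisfied, so owner's share is 40% × $929 = $371.60. Owner owes $371.60 (running OOP $3234). Plan pays $929 − $371.60 = $557.40.
Claim 3 ($1151): deductible met; 40% of $1151 = $460.40. Owner owes $460.40 (running OOP $3694.40). Plan pays $1151 − $460.40 = $690.60.
Claim 4 ($6150): deductible met; 40% of $6150 = $2460. OOP would hit $6154.40 > $4900, so the cap limits the owner to $4900 − $3694.40 = $1205.60. Plan pays $6150 − $1205.60 = $4944.40.

$4944.40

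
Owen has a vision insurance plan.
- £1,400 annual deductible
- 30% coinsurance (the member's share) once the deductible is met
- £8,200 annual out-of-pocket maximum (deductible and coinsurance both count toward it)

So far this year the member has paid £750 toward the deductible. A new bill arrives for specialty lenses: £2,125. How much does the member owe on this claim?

£1,092.50

Deductible still to meet: £1,400 − £750 = £650.
That leaves £2,125 − £650 = £1,475 for coinsurance.
Coinsurance: £1,475 × 30% = £442.50.
That puts the member's cost at £650 + £442.50 = £1,092.50 before any cap.
Cumulative spending £750 + £1,092.50 = £1,842.50 stays under the £8,200 maximum.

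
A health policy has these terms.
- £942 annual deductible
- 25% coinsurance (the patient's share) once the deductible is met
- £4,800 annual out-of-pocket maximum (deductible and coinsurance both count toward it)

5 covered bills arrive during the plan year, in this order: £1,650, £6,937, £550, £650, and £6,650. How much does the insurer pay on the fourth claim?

£487.50

Claim 1 (£1,650): £942 to deductible, leaving £708; patient's 25% is £177. Cost to patient: £1,119. OOP to date £1,119. Plan pays £1,650 − £1,119 = £531.
Claim 2 (£6,937): deductible already satisfied, so patient's share is 25% × £6,937 = £1,734.25. Patient pays £1,734.25; OOP now £2,853.25. Insurer: £6,937 − £1,734.25 = £5,202.75.
Claim 3 (£550): deductible met; 25% of £550 = £137.50. Patient pays £137.50; OOP now £2,990.75. Plan pays £550 − £137.50 = £412.50.
Claim 4 (£650): deductible met; 25% of £650 = £162.50. Cost to patient: £162.50. OOP to date £3,153.25. Insurer: £650 − £162.50 = £487.50.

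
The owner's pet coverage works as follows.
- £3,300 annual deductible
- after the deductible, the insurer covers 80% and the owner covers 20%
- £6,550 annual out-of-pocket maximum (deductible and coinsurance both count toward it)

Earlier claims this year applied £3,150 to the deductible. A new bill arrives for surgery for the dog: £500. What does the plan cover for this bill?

£280

£3,150 of the £3,300 deductible is already met, leaving £150.
After the £150 deductible portion, £500 − £150 = £350 is subject to coinsurance.
Coinsurance: £350 × 20% = £70.
That puts the owner's cost at £150 + £70 = £220 before any cap.
Year-to-date out-of-pocket becomes £3,150 + £220 = £3,370, still under the £6,550 maximum, so no cap applies.
The insurer covers the remainder: £500 − £220 = £280.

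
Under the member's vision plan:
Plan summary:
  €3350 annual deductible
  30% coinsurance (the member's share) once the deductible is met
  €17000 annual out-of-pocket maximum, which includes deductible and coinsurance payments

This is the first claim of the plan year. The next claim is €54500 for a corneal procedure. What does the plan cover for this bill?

Deductible not yet touched, so the first €3350 of the bill goes to the deductible.
After the €3350 deductible portion, €54500 − €3350 = €51150 is subject to coinsurance.
30% of €51150 = €15345 falls to the member.
So the member owes €3350 + €15345 = €18695 before any cap.
Adding €18695 to the €0 already spent would give €18695, which exceeds the €17000 cap; the member pays just €17000 − €0 = €17000.
Insurer pays the balance: €54500 − €17000 = €37500.

€37500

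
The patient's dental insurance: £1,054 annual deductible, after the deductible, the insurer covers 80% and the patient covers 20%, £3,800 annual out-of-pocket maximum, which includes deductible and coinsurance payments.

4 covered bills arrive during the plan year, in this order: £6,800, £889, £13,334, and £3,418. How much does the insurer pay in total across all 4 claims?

£20,641

#1 (£6,800): £1,054 finishes the deductible; £5,746 goes to coinsurance; 20% of £5,746 = £1,149.20. Patient pays £2,203.20; OOP now £2,203.20. Insurer: £6,800 − £2,203.20 = £4,596.80.
#2 (£889): 20% coinsurance on £889 = £177.80. Patient owes £177.80 (running OOP £2,381). Insurer: £889 − £177.80 = £711.20.
#3 (£13,334): deductible met; 20% of £13,334 = £2,666.80. OOP would hit £5,047.80 > £3,800, so the cap limits the patient to £3,800 − £2,381 = £1,419. Insurer: £13,334 − £1,419 = £11,915.
#4 (£3,418): 20% coinsurance on £3,418 = £683.60. Adding that to £3,800 gives £4,483.60, past the £3,800 cap; patient pays only £3,800 − £3,800 = £0. Plan pays £3,418 − £0 = £3,418.
Insurer total = bills − patient's total = £24,441 − £3,800 = £20,641.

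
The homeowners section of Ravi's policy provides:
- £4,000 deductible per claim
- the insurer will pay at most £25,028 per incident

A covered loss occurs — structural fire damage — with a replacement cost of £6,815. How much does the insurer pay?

Less the £4,000 deductible: £6,815 − £4,000 = £2,815.
That's under the £25,028 cap, so the insurer reimburses the full £2,815.

£2,815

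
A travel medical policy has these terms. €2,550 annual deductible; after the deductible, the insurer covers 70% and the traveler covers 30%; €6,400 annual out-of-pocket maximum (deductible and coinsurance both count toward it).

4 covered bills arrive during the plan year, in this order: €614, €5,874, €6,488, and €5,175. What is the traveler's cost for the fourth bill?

€722.20

#1 (€614): all of it applies to the deductible. Traveler pays €614; OOP now €614.
#2 (€5,874): €1,936 finishes the deductible; €3,938 goes to coinsurance; traveler's 30% is €1,181.40. Traveler owes €3,117.40 (running OOP €3,731.40).
#3 (€6,488): deductible met; 30% of €6,488 = €1,946.40. Traveler owes €1,946.40 (running OOP €5,677.80).
#4 (€5,175): deductible met; 30% of €5,175 = €1,552.50. That would push OOP to €7,230.30, over the €6,400 cap, so traveler pays €6,400 − €5,677.80 = €722.20.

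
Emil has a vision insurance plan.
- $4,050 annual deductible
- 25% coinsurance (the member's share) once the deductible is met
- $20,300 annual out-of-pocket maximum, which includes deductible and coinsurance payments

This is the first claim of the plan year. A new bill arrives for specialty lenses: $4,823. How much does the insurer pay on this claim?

$579.75

Deductible not yet touched, so the first $4,050 of the bill goes to the deductible.
The remaining $773 (= $4,823 − $4,050) moves to coinsurance.
25% of $773 = $193.25 falls to the member.
So the member owes $4,050 + $193.25 = $4,243.25 before any cap.
Total out-of-pocket so far would be $0 + $4,243.25 = $4,243.25, below the $20,300 cap — no reduction.
The plan picks up $4,823 − $4,243.25 = $579.75.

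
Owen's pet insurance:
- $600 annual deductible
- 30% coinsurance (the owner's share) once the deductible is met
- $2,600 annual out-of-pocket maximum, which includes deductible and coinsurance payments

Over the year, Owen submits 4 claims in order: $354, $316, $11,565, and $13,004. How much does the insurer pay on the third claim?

#1 ($354): fully absorbed by the deductible. Owner pays $354; OOP now $354. Plan pays $354 − $354 = $0.
#2 ($316): deductible takes $246, $70 remains; coinsurance $70 × 30% = $21. Cost to owner: $267. OOP to date $621. Plan pays $316 − $267 = $49.
#3 ($11,565): deductible already satisfied, so owner's share is 30% × $11,565 = $3,469.50. Adding that to $621 gives $4,090.50, past the $2,600 cap; owner pays only $2,600 − $621 = $1,979. Insurer: $11,565 − $1,979 = $9,586.

$9,586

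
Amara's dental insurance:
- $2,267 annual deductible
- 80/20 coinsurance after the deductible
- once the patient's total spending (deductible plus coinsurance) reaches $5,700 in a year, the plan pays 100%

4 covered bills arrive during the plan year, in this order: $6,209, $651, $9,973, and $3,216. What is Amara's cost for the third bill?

Bill 1, $6,209: $2,267 to deductible, leaving $3,942; coinsurance $3,942 × 20% = $788.40. Patient pays $3,055.40; OOP now $3,055.40.
Bill 2, $651: 20% coinsurance on $651 = $130.20. Cost to patient: $130.20. OOP to date $3,185.60.
Bill 3, $9,973: 20% coinsurance on $9,973 = $1,994.60. Patient owes $1,994.60 (running OOP $5,180.20).

$1,994.60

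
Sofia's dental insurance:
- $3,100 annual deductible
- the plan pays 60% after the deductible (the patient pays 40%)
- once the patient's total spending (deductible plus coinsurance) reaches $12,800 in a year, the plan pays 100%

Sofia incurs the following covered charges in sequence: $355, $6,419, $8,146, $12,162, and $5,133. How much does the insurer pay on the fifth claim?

Claim 1 — $355: fully absorbed by the deductible. Cost to patient: $355. OOP to date $355. Plan pays $355 − $355 = $0.
Claim 2 — $6,419: $2,745 to deductible, leaving $3,674; patient's 40% is $1,469.60. Patient pays $4,214.60; OOP now $4,569.60. Insurer: $6,419 − $4,214.60 = $2,204.40.
Claim 3 — $8,146: 40% coinsurance on $8,146 = $3,258.40. Patient owes $3,258.40 (running OOP $7,828). Insurer: $8,146 − $3,258.40 = $4,887.60.
Claim 4 — $12,162: deductible met; 40% of $12,162 = $4,864.80. Patient owes $4,864.80 (running OOP $12,692.80). Plan pays $12,162 − $4,864.80 = $7,297.20.
Claim 5 — $5,133: 40% coinsurance on $5,133 = $2,053.20. OOP would hit $14,746 > $12,800, so the cap limits the patient to $12,800 − $12,692.80 = $107.20. Plan pays $5,133 − $107.20 = $5,025.80.

$5,025.80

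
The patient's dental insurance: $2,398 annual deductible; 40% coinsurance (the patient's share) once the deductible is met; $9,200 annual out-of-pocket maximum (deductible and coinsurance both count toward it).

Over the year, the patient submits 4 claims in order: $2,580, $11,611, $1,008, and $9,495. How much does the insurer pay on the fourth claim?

#1 ($2,580): $2,398 to deductible, leaving $182; coinsurance $182 × 40% = $72.80. Patient pays $2,470.80; OOP now $2,470.80. Plan pays $2,580 − $2,470.80 = $109.20.
#2 ($11,611): deductible already satisfied, so patient's share is 40% × $11,611 = $4,644.40. Patient pays $4,644.40; OOP now $7,115.20. Insurer: $11,611 − $4,644.40 = $6,966.60.
#3 ($1,008): deductible already satisfied, so patient's share is 40% × $1,008 = $403.20. Patient owes $403.20 (running OOP $7,518.40). Insurer: $1,008 − $403.20 = $604.80.
#4 ($9,495): deductible met; 40% of $9,495 = $3,798. Adding that to $7,518.40 gives $11,316.40, past the $9,200 cap; patient pays only $9,200 − $7,518.40 = $1,681.60. Insurer: $9,495 − $1,681.60 = $7,813.40.

$7,813.40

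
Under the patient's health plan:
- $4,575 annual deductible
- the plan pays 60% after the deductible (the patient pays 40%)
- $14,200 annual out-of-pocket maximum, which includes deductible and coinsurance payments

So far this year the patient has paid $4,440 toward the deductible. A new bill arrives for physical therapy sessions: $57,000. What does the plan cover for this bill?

Remaining deductible: $4,575 − $4,440 = $135.
That leaves $57,000 − $135 = $56,865 for coinsurance.
Coinsurance: $56,865 × 40% = $22,746.
So the patient owes $135 + $22,746 = $22,881 before any cap.
Adding $22,881 to the $4,440 already spent would give $27,321, which exceeds the $14,200 cap; the patient pays just $14,200 − $4,440 = $9,760.
The plan picks up $57,000 − $9,760 = $47,240.

$47,240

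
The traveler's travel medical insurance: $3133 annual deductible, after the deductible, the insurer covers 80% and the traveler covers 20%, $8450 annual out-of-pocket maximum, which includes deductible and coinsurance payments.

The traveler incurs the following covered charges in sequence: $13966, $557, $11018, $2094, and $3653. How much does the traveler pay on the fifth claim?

$416.60

#1 ($13966): $3133 finishes the deductible; $10833 goes to coinsurance; coinsurance $10833 × 20% = $2166.60. Cost to traveler: $5299.60. OOP to date $5299.60.
#2 ($557): deductible met; 20% of $557 = $111.40. Traveler pays $111.40; OOP now $5411.
#3 ($11018): deductible met; 20% of $11018 = $2203.60. Cost to traveler: $2203.60. OOP to date $7614.60.
#4 ($2094): 20% coinsurance on $2094 = $418.80. Traveler owes $418.80 (running OOP $8033.40).
#5 ($3653): deductible already satisfied, so traveler's share is 20% × $3653 = $730.60. Adding that to $8033.40 gives $8764, past the $8450 cap; traveler pays only $8450 − $8033.40 = $416.60.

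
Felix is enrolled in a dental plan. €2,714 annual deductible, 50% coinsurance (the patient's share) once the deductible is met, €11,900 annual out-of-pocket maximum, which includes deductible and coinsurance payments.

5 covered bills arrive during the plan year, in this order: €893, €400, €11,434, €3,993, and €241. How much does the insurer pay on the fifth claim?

€120.50

Claim 1 (€893): all of it applies to the deductible. Patient pays €893; OOP now €893. Plan pays €893 − €893 = €0.
Claim 2 (€400): all of it applies to the deductible. Patient owes €400 (running OOP €1,293). Plan pays €400 − €400 = €0.
Claim 3 (€11,434): €1,421 to deductible, leaving €10,013; coinsurance €10,013 × 50% = €5,006.50. Cost to patient: €6,427.50. OOP to date €7,720.50. Plan pays €11,434 − €6,427.50 = €5,006.50.
Claim 4 (€3,993): 50% coinsurance on €3,993 = €1,996.50. Patient owes €1,996.50 (running OOP €9,717). Insurer: €3,993 − €1,996.50 = €1,996.50.
Claim 5 (€241): 50% coinsurance on €241 = €120.50. Cost to patient: €120.50. OOP to date €9,837.50. Insurer: €241 − €120.50 = €120.50.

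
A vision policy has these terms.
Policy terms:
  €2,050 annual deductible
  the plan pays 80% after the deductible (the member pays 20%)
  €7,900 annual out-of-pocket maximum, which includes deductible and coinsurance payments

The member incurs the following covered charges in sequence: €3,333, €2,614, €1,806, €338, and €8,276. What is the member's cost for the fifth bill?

Bill 1, €3,333: €2,050 finishes the deductible; €1,283 goes to coinsurance; 20% of €1,283 = €256.60. Cost to member: €2,306.60. OOP to date €2,306.60.
Bill 2, €2,614: deductible met; 20% of €2,614 = €522.80. Member pays €522.80; OOP now €2,829.40.
Bill 3, €1,806: 20% coinsurance on €1,806 = €361.20. Member pays €361.20; OOP now €3,190.60.
Bill 4, €338: 20% coinsurance on €338 = €67.60. Member owes €67.60 (running OOP €3,258.20).
Bill 5, €8,276: deductible already satisfied, so member's share is 20% × €8,276 = €1,655.20. Member pays €1,655.20; OOP now €4,913.40.

€1,655.20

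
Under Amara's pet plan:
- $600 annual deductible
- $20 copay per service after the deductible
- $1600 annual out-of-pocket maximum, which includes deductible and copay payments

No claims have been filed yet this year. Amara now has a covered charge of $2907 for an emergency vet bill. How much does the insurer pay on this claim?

Deductible not yet touched, so the first $600 of the bill goes to the deductible.
The remaining $2307 (= $2907 − $600) moves to the copay.
Copay on this service: $20.
That puts the owner's cost at $600 + $20 = $620 before any cap.
Year-to-date out-of-pocket becomes $0 + $620 = $620, still under the $1600 maximum, so no cap applies.
The insurer covers the remainder: $2907 − $620 = $2287.

$2287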